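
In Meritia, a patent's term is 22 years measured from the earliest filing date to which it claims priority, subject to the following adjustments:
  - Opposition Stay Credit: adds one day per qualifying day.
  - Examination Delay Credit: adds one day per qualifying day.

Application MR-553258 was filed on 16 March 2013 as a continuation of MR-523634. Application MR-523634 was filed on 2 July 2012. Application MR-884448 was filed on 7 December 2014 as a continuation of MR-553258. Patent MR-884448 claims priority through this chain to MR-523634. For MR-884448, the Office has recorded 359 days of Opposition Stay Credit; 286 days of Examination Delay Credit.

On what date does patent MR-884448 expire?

2036-04-07

Earliest priority filing: 2 July 2012.
Base term: 2 July 2012 + 22 years → 2 July 2034.
Opposition Stay Credit: +359 days → 26 June 2035.
Examination Delay Credit: +286 days → 7 April 2036.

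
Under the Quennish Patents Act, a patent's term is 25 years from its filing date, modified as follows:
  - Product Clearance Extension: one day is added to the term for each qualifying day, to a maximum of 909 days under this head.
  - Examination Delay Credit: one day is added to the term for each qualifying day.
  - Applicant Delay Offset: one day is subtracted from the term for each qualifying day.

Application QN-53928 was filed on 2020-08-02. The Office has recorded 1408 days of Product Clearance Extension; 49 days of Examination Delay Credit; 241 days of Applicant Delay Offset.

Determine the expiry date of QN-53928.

July 20, 2047

Base term: filing date + 25 years → 2 August 2045.
Product Clearance Extension: 1408 days claimed exceeds the 909-day cap, so +909 days → 28 January 2048.
Examination Delay Credit: +49 days → 17 March 2048.
Applicant Delay Offset: −241 days → 20 July 2047.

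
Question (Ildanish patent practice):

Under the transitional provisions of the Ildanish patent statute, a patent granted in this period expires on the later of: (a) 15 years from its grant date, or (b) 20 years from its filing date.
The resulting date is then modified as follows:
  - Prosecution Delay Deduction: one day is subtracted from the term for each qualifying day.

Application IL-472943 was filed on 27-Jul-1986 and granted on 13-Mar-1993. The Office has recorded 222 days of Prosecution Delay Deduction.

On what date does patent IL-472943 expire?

(a) grant + 15 years → 13 March 2008.
(b) filing + 20 years → 27 July 2006.
Later of the two: 13 March 2008.
Prosecution Delay Deduction: −222 days → 4 August 2007.

2007-08-04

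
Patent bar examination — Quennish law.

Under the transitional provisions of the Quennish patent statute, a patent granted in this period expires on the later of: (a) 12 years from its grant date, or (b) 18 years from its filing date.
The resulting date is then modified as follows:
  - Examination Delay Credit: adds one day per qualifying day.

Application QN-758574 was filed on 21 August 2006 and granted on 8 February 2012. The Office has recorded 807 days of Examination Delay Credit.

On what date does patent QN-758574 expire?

2026-11-06

(a) grant + 12 years → 8 February 2024.
(b) filing + 18 years → 21 August 2024.
Later of the two: 21 August 2024.
Examination Delay Credit: +807 days → 6 November 2026.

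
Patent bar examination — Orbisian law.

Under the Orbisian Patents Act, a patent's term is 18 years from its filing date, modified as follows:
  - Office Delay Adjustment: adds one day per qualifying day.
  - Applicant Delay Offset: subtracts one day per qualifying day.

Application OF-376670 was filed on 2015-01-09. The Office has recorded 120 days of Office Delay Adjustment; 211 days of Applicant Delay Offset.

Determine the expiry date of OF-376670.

October 10, 2032

Base term: filing date + 18 years → 9 January 2033.
Office Delay Adjustment: +120 days → 9 May 2033.
Applicant Delay Offset: −211 days → 10 October 2032.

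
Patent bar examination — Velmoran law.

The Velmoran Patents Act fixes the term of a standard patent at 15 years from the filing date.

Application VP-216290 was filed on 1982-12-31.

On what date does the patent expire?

1997-12-31

Filing date + 15 years → 31 December 1997.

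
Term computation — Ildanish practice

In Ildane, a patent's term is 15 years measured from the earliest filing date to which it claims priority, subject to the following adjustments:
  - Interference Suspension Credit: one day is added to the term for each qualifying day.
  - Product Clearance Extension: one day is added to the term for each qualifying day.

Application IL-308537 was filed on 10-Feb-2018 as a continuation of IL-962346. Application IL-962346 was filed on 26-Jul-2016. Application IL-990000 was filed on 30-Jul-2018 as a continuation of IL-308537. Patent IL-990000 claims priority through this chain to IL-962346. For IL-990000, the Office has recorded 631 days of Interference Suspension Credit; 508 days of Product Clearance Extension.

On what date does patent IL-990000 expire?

September 7, 2034

Earliest priority filing: 26 July 2016.
Base term: 26 July 2016 + 15 years → 26 July 2031.
Interference Suspension Credit: +631 days → 17 April 2033.
Product Clearance Extension: +508 days → 7 September 2034.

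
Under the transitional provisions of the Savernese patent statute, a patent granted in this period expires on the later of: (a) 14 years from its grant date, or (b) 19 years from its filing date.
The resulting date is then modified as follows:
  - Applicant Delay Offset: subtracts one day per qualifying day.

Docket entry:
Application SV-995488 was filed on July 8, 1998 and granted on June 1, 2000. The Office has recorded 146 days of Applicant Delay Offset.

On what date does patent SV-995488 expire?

2017-02-12

(a) grant + 14 years → 1 June 2014.
(b) filing + 19 years → 8 July 2017.
Later of the two: 8 July 2017.
Applicant Delay Offset: −146 days → 12 February 2017.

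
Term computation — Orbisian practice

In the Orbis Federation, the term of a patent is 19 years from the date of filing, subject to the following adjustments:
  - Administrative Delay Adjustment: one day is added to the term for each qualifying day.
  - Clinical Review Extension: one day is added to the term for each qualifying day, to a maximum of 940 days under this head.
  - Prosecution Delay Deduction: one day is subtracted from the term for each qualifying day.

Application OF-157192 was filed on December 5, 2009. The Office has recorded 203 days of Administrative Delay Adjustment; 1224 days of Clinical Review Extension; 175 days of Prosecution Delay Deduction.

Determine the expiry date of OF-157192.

2031-07-31

Base term: filing date + 19 years → 5 December 2028.
Administrative Delay Adjustment: +203 days → 26 June 2029.
Clinical Review Extension: 1224 days claimed exceeds the 940-day cap, so +940 days → 22 January 2032.
Prosecution Delay Deduction: −175 days → 31 July 2031.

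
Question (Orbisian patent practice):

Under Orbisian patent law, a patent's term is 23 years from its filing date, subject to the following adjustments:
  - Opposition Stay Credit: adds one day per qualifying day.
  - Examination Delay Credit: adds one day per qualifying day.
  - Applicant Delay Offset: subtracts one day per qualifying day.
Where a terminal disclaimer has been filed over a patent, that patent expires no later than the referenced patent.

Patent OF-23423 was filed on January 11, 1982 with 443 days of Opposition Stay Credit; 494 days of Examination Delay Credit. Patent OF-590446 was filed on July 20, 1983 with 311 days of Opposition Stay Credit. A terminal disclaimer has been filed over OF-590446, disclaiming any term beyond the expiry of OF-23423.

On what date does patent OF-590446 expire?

Natural term of OF-590446:
  Base: filing + 23 years → 20 July 2006.
  Opposition Stay Credit: +311 days → 27 May 2007.
Expiry of referenced patent OF-23423:
  Base: filing + 23 years → 11 January 2005.
  Opposition Stay Credit: +443 days → 30 March 2006.
  Examination Delay Credit: +494 days → 6 August 2007.
Terminal disclaimer: OF-590446 expires on the earlier of 27 May 2007 and 6 August 2007.

May 27, 2007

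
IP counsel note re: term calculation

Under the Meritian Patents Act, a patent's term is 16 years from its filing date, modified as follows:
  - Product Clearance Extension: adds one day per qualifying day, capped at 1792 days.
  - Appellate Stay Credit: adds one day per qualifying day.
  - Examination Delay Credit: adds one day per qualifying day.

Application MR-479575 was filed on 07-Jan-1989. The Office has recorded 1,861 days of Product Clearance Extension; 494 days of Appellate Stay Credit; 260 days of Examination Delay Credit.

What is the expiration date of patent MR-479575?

Base term: filing date + 16 years → 7 January 2005.
Product Clearance Extension: 1861 days claimed exceeds the 1792-day cap, so +1792 days → 4 December 2009.
Appellate Stay Credit: +494 days → 12 April 2011.
Examination Delay Credit: +260 days → 28 December 2011.

December 28, 2011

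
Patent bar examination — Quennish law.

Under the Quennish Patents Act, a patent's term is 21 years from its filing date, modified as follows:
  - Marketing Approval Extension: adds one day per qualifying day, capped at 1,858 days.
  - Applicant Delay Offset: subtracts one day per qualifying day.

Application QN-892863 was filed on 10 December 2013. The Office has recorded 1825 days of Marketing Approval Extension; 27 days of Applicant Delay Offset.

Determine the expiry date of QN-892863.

Base term: filing date + 21 years → 10 December 2034.
Marketing Approval Extension: 1825 days (within the 1858-day cap) → +1825 days → 9 December 2039.
Applicant Delay Offset: −27 days → 12 November 2039.

November 12, 2039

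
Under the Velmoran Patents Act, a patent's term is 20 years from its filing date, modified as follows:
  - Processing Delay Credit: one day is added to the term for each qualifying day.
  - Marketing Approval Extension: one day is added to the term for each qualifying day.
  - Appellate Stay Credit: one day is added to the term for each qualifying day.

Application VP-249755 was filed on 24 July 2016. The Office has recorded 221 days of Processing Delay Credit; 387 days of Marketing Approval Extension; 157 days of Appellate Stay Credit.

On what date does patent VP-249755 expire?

Base term: filing date + 20 years → 24 July 2036.
Processing Delay Credit: +221 days → 2 March 2037.
Marketing Approval Extension: +387 days → 24 March 2038.
Appellate Stay Credit: +157 days → 28 August 2038.

August 28, 2038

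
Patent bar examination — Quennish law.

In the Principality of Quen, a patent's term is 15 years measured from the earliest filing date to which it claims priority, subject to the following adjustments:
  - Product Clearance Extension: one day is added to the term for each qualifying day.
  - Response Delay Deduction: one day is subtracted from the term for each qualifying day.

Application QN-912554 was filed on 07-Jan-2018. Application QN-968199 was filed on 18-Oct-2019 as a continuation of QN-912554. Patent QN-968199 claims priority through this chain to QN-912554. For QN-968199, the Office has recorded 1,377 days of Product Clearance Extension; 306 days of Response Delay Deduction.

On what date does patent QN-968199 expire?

2035-12-14

Earliest priority filing: 7 January 2018.
Base term: 7 January 2018 + 15 years → 7 January 2033.
Product Clearance Extension: +1377 days → 15 October 2036.
Response Delay Deduction: −306 days → 14 December 2035.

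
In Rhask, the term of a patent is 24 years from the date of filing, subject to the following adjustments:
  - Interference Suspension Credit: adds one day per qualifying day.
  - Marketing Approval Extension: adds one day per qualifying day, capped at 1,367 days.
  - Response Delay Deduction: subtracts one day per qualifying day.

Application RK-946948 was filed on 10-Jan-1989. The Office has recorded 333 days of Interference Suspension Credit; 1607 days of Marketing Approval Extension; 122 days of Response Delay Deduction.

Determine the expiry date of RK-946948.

2017-05-07

Base term: filing date + 24 years → 10 January 2013.
Interference Suspension Credit: +333 days → 9 December 2013.
Marketing Approval Extension: 1607 days claimed exceeds the 1367-day cap, so +1367 days → 6 September 2017.
Response Delay Deduction: −122 days → 7 May 2017.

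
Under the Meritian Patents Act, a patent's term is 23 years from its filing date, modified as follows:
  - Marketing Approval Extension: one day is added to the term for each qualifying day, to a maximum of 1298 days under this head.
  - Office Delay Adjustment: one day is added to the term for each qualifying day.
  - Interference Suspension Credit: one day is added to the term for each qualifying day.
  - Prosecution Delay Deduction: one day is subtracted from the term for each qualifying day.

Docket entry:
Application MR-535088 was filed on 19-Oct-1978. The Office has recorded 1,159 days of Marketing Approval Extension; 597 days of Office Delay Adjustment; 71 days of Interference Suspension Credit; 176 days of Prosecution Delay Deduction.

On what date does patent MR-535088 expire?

Base term: filing date + 23 years → 19 October 2001.
Marketing Approval Extension: 1159 days (within the 1298-day cap) → +1159 days → 21 December 2004.
Office Delay Adjustment: +597 days → 10 August 2006.
Interference Suspension Credit: +71 days → 20 October 2006.
Prosecution Delay Deduction: −176 days → 27 April 2006.

April 27, 2006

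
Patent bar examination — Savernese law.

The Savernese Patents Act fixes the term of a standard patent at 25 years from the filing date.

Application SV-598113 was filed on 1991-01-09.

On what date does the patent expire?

Filing date + 25 years → 9 January 2016.

2016-01-09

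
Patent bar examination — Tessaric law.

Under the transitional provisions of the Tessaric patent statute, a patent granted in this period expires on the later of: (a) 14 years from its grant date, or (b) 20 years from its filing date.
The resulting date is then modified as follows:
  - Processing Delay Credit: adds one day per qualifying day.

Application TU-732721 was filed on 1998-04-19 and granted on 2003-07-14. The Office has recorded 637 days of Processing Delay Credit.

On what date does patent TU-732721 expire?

(a) grant + 14 years → 14 July 2017.
(b) filing + 20 years → 19 April 2018.
Later of the two: 19 April 2018.
Processing Delay Credit: +637 days → 16 January 2020.

January 16, 2020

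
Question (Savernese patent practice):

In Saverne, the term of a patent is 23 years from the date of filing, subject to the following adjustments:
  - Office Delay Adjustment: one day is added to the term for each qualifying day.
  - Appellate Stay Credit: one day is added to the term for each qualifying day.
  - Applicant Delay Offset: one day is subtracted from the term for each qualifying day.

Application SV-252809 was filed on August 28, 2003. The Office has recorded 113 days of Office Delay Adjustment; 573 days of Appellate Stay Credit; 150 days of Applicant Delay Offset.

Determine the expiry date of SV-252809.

February 15, 2028

Base term: filing date + 23 years → 28 August 2026.
Office Delay Adjustment: +113 days → 19 December 2026.
Appellate Stay Credit: +573 days → 14 July 2028.
Applicant Delay Offset: −150 days → 15 February 2028.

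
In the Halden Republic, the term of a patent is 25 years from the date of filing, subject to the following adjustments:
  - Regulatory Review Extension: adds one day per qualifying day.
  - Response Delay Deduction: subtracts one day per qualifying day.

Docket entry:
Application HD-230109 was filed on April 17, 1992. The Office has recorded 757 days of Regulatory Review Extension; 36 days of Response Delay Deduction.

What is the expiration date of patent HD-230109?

April 8, 2019

Base term: filing date + 25 years → 17 April 2017.
Regulatory Review Extension: +757 days → 14 May 2019.
Response Delay Deduction: −36 days → 8 April 2019.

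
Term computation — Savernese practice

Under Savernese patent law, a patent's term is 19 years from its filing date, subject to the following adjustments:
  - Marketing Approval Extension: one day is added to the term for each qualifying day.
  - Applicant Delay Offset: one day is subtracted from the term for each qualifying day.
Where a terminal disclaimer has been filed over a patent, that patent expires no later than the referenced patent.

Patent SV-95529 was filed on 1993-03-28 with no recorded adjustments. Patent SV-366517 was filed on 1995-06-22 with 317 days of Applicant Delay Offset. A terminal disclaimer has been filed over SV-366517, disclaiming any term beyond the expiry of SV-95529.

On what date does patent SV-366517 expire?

Natural term of SV-366517:
  Base: filing + 19 years → 22 June 2014.
  Applicant Delay Offset: −317 days → 9 August 2013.
Expiry of referenced patent SV-95529:
  Base: filing + 19 years → 28 March 2012.
Terminal disclaimer: SV-366517 expires on the earlier of 9 August 2013 and 28 March 2012.

2012-03-28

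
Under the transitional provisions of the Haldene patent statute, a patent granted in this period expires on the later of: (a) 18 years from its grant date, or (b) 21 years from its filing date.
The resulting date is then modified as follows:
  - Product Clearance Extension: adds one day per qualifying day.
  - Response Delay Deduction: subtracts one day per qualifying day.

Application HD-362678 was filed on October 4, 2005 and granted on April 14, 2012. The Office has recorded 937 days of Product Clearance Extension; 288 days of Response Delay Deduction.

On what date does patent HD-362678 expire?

(a) grant + 18 years → 14 April 2030.
(b) filing + 21 years → 4 October 2026.
Later of the two: 14 April 2030.
Product Clearance Extension: +937 days → 6 November 2032.
Response Delay Deduction: −288 days → 23 January 2032.

January 23, 2032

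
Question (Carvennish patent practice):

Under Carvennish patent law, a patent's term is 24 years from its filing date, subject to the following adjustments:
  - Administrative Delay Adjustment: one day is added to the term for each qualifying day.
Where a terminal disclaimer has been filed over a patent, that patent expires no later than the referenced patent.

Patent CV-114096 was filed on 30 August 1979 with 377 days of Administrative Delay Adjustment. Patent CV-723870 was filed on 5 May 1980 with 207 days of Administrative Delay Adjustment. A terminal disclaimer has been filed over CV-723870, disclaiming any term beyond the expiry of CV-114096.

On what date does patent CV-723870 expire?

September 10, 2004

Natural term of CV-723870:
  Base: filing + 24 years → 5 May 2004.
  Administrative Delay Adjustment: +207 days → 28 November 2004.
Expiry of referenced patent CV-114096:
  Base: filing + 24 years → 30 August 2003.
  Administrative Delay Adjustment: +377 days → 10 September 2004.
Terminal disclaimer: CV-723870 expires on the earlier of 28 November 2004 and 10 September 2004.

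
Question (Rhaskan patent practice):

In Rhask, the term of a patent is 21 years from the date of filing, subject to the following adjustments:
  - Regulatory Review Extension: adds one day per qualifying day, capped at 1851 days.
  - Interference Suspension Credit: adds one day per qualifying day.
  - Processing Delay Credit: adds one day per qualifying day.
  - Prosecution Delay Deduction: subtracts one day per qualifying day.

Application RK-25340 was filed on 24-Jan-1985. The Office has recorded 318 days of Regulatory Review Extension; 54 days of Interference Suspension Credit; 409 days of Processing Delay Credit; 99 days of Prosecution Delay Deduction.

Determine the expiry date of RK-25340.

December 7, 2007

Base term: filing date + 21 years → 24 January 2006.
Regulatory Review Extension: 318 days (within the 1851-day cap) → +318 days → 8 December 2006.
Interference Suspension Credit: +54 days → 31 January 2007.
Processing Delay Credit: +409 days → 15 March 2008.
Prosecution Delay Deduction: −99 days → 7 December 2007.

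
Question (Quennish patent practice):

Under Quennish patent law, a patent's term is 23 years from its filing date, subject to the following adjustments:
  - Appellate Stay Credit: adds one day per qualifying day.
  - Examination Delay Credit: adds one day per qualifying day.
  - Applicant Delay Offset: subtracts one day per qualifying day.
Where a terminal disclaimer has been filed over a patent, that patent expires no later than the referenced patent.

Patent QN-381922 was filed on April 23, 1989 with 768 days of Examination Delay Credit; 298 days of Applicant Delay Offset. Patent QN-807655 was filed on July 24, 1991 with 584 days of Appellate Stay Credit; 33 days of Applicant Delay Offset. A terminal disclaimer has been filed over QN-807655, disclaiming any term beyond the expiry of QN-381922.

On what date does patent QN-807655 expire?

Natural term of QN-807655:
  Base: filing + 23 years → 24 July 2014.
  Appellate Stay Credit: +584 days → 28 February 2016.
  Applicant Delay Offset: −33 days → 26 January 2016.
Expiry of referenced patent QN-381922:
  Base: filing + 23 years → 23 April 2012.
  Examination Delay Credit: +768 days → 31 May 2014.
  Applicant Delay Offset: −298 days → 6 August 2013.
Terminal disclaimer: QN-807655 expires on the earlier of 26 January 2016 and 6 August 2013.

August 6, 2013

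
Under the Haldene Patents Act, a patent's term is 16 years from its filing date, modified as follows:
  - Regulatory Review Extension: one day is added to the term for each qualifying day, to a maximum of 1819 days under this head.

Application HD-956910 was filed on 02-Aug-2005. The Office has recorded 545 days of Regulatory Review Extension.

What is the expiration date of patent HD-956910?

January 29, 2023

Base term: filing date + 16 years → 2 August 2021.
Regulatory Review Extension: 545 days (within the 1819-day cap) → +545 days → 29 January 2023.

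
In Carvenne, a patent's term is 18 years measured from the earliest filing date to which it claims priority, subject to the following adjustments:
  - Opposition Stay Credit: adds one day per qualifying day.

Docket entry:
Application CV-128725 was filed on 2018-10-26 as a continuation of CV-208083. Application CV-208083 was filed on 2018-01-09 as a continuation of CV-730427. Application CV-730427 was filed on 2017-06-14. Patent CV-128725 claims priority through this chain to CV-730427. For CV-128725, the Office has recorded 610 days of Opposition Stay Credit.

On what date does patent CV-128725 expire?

Earliest priority filing: 14 June 2017.
Base term: 14 June 2017 + 18 years → 14 June 2035.
Opposition Stay Credit: +610 days → 13 February 2037.

February 13, 2037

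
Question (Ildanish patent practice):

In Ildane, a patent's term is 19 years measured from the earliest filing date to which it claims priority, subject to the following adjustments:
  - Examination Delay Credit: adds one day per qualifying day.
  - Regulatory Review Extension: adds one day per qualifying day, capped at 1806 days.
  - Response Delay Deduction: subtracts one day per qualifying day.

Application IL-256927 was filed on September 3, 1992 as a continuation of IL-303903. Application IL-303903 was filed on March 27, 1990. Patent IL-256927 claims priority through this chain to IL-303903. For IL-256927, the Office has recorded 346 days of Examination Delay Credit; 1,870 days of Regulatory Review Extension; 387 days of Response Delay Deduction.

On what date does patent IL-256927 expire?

Earliest priority filing: 27 March 1990.
Base term: 27 March 1990 + 19 years → 27 March 2009.
Examination Delay Credit: +346 days → 8 March 2010.
Regulatory Review Extension: 1870 days claimed exceeds the 1806-day cap, so +1806 days → 16 February 2015.
Response Delay Deduction: −387 days → 25 January 2014.

January 25, 2014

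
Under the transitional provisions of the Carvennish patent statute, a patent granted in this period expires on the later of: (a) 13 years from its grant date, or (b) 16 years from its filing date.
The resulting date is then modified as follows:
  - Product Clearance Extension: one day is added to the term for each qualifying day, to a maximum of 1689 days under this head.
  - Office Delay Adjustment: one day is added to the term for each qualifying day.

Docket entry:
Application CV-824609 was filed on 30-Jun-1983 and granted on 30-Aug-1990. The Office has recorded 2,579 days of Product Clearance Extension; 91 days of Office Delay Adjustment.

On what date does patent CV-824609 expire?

(a) grant + 13 years → 30 August 2003.
(b) filing + 16 years → 30 June 1999.
Later of the two: 30 August 2003.
Product Clearance Extension: 2579 days claimed exceeds the 1689-day cap, so +1689 days → 14 April 2008.
Office Delay Adjustment: +91 days → 14 July 2008.

2008-07-14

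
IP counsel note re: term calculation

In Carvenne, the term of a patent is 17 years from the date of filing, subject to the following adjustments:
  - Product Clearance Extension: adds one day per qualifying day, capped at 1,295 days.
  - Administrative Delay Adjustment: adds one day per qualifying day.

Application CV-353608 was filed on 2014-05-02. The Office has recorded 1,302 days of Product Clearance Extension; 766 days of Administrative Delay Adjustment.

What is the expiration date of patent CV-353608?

2036-12-22

Base term: filing date + 17 years → 2 May 2031.
Product Clearance Extension: 1302 days claimed exceeds the 1295-day cap, so +1295 days → 17 November 2034.
Administrative Delay Adjustment: +766 days → 22 December 2036.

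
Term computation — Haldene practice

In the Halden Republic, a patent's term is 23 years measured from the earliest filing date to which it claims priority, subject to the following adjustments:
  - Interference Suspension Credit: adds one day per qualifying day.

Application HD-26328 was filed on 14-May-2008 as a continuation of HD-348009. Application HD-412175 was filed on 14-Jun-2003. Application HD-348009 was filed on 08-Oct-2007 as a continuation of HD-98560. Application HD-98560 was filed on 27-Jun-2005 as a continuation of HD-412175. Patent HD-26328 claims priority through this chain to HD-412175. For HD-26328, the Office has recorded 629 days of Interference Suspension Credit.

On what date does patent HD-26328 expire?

2028-03-04

Earliest priority filing: 14 June 2003.
Base term: 14 June 2003 + 23 years → 14 June 2026.
Interference Suspension Credit: +629 days → 4 March 2028.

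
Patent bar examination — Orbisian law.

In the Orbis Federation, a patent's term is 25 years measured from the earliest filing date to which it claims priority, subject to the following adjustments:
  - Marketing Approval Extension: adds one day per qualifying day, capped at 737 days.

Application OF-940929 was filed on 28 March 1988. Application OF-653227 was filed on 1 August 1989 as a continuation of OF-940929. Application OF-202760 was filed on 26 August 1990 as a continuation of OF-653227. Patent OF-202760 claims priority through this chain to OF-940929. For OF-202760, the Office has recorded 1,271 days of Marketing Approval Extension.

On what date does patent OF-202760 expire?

April 4, 2015

Earliest priority filing: 28 March 1988.
Base term: 28 March 1988 + 25 years → 28 March 2013.
Marketing Approval Extension: 1271 days claimed exceeds the 737-day cap, so +737 days → 4 April 2015.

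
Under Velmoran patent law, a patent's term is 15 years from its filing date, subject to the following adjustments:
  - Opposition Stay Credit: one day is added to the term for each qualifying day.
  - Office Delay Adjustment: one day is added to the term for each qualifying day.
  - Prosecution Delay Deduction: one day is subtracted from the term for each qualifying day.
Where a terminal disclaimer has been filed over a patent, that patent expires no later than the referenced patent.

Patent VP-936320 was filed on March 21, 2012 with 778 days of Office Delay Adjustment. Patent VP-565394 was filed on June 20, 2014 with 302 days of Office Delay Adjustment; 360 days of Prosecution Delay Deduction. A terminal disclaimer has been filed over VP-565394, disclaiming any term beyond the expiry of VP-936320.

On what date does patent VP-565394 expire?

Natural term of VP-565394:
  Base: filing + 15 years → 20 June 2029.
  Office Delay Adjustment: +302 days → 18 April 2030.
  Prosecution Delay Deduction: −360 days → 23 April 2029.
Expiry of referenced patent VP-936320:
  Base: filing + 15 years → 21 March 2027.
  Office Delay Adjustment: +778 days → 7 May 2029.
Terminal disclaimer: VP-565394 expires on the earlier of 23 April 2029 and 7 May 2029.

2029-04-23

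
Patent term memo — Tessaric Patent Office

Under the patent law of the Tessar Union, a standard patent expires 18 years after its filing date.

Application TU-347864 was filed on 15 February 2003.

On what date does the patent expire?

Filing date + 18 years → 15 February 2021.

February 15, 2021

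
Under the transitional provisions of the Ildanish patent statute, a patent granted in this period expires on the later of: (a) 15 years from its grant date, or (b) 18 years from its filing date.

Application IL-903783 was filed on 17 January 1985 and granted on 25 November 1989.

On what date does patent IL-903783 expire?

(a) grant + 15 years → 25 November 2004.
(b) filing + 18 years → 17 January 2003.
Later of the two: 25 November 2004.

2004-11-25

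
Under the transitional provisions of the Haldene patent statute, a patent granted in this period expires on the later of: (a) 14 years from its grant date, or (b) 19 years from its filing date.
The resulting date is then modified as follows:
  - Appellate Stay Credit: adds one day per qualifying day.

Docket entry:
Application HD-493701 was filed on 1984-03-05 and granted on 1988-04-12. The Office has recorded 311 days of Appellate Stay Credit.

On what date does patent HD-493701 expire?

(a) grant + 14 years → 12 April 2002.
(b) filing + 19 years → 5 March 2003.
Later of the two: 5 March 2003.
Appellate Stay Credit: +311 days → 10 January 2004.

January 10, 2004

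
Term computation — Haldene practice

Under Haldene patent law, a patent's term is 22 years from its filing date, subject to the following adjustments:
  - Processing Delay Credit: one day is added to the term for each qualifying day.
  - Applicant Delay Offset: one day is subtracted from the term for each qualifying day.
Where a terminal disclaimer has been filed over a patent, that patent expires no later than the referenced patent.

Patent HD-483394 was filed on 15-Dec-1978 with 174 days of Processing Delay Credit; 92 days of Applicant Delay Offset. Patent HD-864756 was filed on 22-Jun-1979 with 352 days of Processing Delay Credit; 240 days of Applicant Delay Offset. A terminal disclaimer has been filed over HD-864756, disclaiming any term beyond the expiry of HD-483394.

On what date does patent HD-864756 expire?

Natural term of HD-864756:
  Base: filing + 22 years → 22 June 2001.
  Processing Delay Credit: +352 days → 9 June 2002.
  Applicant Delay Offset: −240 days → 12 October 2001.
Expiry of referenced patent HD-483394:
  Base: filing + 22 years → 15 December 2000.
  Processing Delay Credit: +174 days → 7 June 2001.
  Applicant Delay Offset: −92 days → 7 March 2001.
Terminal disclaimer: HD-864756 expires on the earlier of 12 October 2001 and 7 March 2001.

2001-03-07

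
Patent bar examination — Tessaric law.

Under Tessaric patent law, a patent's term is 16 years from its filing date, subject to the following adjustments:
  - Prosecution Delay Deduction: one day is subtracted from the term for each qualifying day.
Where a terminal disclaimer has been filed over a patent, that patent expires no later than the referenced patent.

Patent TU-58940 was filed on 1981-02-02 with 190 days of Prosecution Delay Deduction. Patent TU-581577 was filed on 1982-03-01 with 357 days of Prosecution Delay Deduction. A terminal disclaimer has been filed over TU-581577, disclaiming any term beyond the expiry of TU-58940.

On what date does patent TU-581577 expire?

Natural term of TU-581577:
  Base: filing + 16 years → 1 March 1998.
  Prosecution Delay Deduction: −357 days → 9 March 1997.
Expiry of referenced patent TU-58940:
  Base: filing + 16 years → 2 February 1997.
  Prosecution Delay Deduction: −190 days → 27 July 1996.
Terminal disclaimer: TU-581577 expires on the earlier of 9 March 1997 and 27 July 1996.

1996-07-27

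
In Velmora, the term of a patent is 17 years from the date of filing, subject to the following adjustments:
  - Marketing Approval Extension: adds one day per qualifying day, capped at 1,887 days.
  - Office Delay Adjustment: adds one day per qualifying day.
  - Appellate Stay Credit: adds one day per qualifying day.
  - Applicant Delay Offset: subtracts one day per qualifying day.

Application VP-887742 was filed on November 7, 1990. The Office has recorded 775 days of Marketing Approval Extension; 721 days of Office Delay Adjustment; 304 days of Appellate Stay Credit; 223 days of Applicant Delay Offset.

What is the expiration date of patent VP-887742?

2012-03-02

Base term: filing date + 17 years → 7 November 2007.
Marketing Approval Extension: 775 days (within the 1887-day cap) → +775 days → 21 December 2009.
Office Delay Adjustment: +721 days → 12 December 2011.
Appellate Stay Credit: +304 days → 11 October 2012.
Applicant Delay Offset: −223 days → 2 March 2012.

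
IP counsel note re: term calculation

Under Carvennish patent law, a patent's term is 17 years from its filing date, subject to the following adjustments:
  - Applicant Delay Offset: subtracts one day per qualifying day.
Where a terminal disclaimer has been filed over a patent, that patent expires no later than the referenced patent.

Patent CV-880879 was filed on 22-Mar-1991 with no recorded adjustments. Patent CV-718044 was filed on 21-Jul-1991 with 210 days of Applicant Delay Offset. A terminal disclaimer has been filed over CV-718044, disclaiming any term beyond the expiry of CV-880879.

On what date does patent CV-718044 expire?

2007-12-24

Natural term of CV-718044:
  Base: filing + 17 years → 21 July 2008.
  Applicant Delay Offset: −210 days → 24 December 2007.
Expiry of referenced patent CV-880879:
  Base: filing + 17 years → 22 March 2008.
Terminal disclaimer: CV-718044 expires on the earlier of 24 December 2007 and 22 March 2008.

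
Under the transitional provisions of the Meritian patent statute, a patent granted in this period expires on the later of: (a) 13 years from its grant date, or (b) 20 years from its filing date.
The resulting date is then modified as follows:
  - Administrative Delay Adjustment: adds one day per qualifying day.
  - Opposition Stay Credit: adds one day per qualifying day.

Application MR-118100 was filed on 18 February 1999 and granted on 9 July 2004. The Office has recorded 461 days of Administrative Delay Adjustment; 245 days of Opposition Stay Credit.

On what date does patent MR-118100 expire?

(a) grant + 13 years → 9 July 2017.
(b) filing + 20 years → 18 February 2019.
Later of the two: 18 February 2019.
Administrative Delay Adjustment: +461 days → 24 May 2020.
Opposition Stay Credit: +245 days → 24 January 2021.

2021-01-24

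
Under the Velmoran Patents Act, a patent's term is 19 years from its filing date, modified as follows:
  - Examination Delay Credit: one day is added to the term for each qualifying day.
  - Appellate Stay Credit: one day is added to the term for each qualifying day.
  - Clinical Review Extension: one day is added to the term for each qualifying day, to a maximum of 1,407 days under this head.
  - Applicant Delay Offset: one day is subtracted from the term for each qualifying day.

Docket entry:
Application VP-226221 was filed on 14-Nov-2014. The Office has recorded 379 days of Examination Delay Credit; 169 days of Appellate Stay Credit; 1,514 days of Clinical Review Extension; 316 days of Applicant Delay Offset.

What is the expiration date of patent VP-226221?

Base term: filing date + 19 years → 14 November 2033.
Examination Delay Credit: +379 days → 28 November 2034.
Appellate Stay Credit: +169 days → 16 May 2035.
Clinical Review Extension: 1514 days claimed exceeds the 1407-day cap, so +1407 days → 23 March 2039.
Applicant Delay Offset: −316 days → 11 May 2038.

2038-05-11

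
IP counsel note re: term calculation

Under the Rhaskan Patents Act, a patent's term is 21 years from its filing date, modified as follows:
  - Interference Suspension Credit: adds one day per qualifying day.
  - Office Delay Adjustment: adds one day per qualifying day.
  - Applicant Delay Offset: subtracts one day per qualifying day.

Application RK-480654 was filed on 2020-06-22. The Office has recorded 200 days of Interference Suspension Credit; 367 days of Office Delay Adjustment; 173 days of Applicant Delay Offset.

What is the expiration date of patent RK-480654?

Base term: filing date + 21 years → 22 June 2041.
Interference Suspension Credit: +200 days → 8 January 2042.
Office Delay Adjustment: +367 days → 10 January 2043.
Applicant Delay Offset: −173 days → 21 July 2042.

July 21, 2042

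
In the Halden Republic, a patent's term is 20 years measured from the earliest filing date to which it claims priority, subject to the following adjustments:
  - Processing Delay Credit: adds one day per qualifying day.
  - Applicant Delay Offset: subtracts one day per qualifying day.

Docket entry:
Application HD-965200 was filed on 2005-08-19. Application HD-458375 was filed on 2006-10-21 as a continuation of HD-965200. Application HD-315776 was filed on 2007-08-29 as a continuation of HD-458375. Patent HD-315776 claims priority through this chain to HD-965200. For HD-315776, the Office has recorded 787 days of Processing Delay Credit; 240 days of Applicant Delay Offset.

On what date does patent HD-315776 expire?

February 17, 2027

Earliest priority filing: 19 August 2005.
Base term: 19 August 2005 + 20 years → 19 August 2025.
Processing Delay Credit: +787 days → 15 October 2027.
Applicant Delay Offset: −240 days → 17 February 2027.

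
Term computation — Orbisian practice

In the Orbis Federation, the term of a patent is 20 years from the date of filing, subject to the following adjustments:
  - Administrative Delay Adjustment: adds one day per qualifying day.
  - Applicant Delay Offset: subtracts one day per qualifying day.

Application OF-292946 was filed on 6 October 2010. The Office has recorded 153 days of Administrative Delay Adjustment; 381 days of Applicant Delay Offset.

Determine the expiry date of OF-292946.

Base term: filing date + 20 years → 6 October 2030.
Administrative Delay Adjustment: +153 days → 8 March 2031.
Applicant Delay Offset: −381 days → 20 February 2030.

2030-02-20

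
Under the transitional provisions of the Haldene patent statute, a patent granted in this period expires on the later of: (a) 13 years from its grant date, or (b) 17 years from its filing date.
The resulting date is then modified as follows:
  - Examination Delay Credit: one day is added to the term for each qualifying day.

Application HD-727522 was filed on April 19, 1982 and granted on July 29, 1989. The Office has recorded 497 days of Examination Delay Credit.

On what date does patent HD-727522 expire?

2003-12-08

(a) grant + 13 years → 29 July 2002.
(b) filing + 17 years → 19 April 1999.
Later of the two: 29 July 2002.
Examination Delay Credit: +497 days → 8 December 2003.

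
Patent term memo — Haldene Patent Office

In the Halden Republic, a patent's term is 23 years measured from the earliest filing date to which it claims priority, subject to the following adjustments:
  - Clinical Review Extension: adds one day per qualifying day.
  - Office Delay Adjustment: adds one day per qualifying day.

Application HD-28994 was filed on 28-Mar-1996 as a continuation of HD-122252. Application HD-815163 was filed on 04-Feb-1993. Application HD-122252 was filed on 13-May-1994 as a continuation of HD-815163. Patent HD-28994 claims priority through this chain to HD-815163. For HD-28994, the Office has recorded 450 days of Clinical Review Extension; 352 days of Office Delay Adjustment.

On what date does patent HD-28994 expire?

Earliest priority filing: 4 February 1993.
Base term: 4 February 1993 + 23 years → 4 February 2016.
Clinical Review Extension: +450 days → 29 April 2017.
Office Delay Adjustment: +352 days → 16 April 2018.

2018-04-16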